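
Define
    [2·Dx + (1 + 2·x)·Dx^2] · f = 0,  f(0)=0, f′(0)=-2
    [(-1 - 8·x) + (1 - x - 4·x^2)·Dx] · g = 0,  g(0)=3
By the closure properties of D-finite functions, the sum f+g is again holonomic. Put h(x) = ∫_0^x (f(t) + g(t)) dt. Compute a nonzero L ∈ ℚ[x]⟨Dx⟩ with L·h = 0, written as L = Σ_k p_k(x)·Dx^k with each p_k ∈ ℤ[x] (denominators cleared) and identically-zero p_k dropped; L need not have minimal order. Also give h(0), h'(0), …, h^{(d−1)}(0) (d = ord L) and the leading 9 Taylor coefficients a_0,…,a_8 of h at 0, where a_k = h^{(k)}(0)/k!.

L = (-94 - 644·x - 1664·x^2 - 1920·x^3 - 1536·x^4)·Dx^2 + (-23 - 324·x - 1448·x^2 - 3072·x^3 - 3904·x^4 - 2560·x^5)·Dx^3 + (6 + 35·x + 53·x^2 - 98·x^3 - 528·x^4 - 864·x^5 - 512·x^6)·Dx^4  (order 4).
h: a_k = 0, 3, 1/2, 17/3, 73/12, 91/5, 943/30, 1661/21, 9133/56, …
ICs: h(0) = 0, h′(0) = 3, h′′(0) = 1, h′′′(0) = 34.

f: a_k = 0, -2, 2, -8/3, 4, -32/5, 32/3, -128/7, 32, …
g: a_k = 3, 3, 15, 27, 87, 195, 543, 1323, 3495, …
f+g: L₀ = lclm(L_f,L_g), ord ≤ 2+1.
Integrate: L := L₀·Dx.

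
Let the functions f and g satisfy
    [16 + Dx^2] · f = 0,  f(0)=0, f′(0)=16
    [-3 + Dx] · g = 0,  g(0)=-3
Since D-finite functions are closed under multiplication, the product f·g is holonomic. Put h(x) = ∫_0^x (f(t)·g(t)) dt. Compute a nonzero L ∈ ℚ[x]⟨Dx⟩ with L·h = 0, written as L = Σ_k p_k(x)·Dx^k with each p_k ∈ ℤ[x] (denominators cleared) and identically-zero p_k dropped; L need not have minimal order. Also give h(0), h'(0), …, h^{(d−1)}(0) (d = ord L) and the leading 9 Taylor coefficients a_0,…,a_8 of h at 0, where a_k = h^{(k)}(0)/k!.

f: a_k = 0, 16, 0, -128/3, 0, 512/15, 0, -4096/315, 0, …
g: a_k = -3, -9, -27/2, -27/2, -81/8, -243/40, -243/80, -729/560, -2187/4480, …
L₀ := L_f ⊗_s L_g (sym. prod.), ord ≤ 2.
Integrate: L := L₀·Dx.
L = 25·Dx - 6·Dx^2 + Dx^3  (order 3).
h: a_k = 0, 0, -24, -48, -22, 168/5, 779/15, 858/35, -4031/840, …
ICs: h(0) = 0, h′(0) = 0, h′′(0) = -48.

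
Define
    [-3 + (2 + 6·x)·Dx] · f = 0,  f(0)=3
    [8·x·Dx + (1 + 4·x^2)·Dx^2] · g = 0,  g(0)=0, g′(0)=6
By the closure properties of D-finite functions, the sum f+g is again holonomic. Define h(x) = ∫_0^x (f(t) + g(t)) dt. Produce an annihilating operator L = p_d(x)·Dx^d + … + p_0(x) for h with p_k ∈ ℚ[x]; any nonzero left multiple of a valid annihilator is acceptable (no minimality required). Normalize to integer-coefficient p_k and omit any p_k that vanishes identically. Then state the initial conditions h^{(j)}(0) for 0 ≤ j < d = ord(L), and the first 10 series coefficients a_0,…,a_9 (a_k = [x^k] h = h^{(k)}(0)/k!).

f: a_k = 3, 9/2, -27/8, 81/16, -1215/128, 5103/256, -45927/1024, 216513/2048, -8444007/32768, 42220035/65536, …
g: a_k = 0, 6, 0, -8, 0, 96/5, 0, -384/7, 0, 512/3, …
f+g: L₀ = lclm(L_f,L_g), ord ≤ 1+2.
∫: right-multiply L₀ by Dx.
L = (-48 - 360·x + 576·x^2 + 864·x^3)·Dx^2 + (-59 - 192·x - 120·x^2 + 2304·x^3 + 3024·x^4)·Dx^3 + (-6 + 14·x + 144·x^2 + 272·x^3 + 672·x^4 + 864·x^5)·Dx^4  (order 4).
h: a_k = 0, 3, 21/4, -9/8, -47/64, -243/128, 16697/2560, -6561/1024, 729159/114688, -938223/32768, …
ICs: h(0) = 0, h′(0) = 3, h′′(0) = 21/2, h′′′(0) = -27/4.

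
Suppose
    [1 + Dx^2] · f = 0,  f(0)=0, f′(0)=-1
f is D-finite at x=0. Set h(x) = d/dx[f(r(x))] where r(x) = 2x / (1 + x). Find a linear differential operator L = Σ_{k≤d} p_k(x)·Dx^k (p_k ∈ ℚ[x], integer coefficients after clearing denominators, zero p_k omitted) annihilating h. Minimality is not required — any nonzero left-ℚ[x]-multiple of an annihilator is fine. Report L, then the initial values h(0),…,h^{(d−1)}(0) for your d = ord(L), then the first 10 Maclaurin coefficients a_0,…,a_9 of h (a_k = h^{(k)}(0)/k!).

f: a_k = 0, -1, 0, 1/6, 0, -1/120, 0, 1/5040, 0, -1/362880, …
h₀=f(r): pull back L_f along r ⇒ L₀.
h₀' ⇒ L via d/dx closure of L₀.
L = (10 + 12·x + 6·x^2) + (6 + 18·x + 18·x^2 + 6·x^3)·Dx + (1 + 4·x + 6·x^2 + 4·x^3 + x^4)·Dx^2  (order 2).
h: a_k = -2, 4, -2, -8, 86/3, -60, 4418/45, -6064/45, 49262/315, -9148/63, …
ICs: h(0) = -2, h′(0) = 4.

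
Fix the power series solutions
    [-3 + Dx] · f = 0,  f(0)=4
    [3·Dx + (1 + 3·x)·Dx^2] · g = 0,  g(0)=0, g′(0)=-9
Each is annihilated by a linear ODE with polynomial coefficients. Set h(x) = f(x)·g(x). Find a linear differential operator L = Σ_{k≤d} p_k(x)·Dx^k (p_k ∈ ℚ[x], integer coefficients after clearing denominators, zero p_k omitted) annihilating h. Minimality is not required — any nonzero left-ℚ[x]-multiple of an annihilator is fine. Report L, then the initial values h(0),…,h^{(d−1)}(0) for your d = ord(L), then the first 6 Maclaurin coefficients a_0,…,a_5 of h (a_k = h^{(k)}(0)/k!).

f: a_k = 4, 12, 18, 18, 27/2, 81/10, …
g: a_k = 0, -9, 27/2, -27, 243/4, -729/5, …
h₀=f·g: eliminate ⇒ L₀, order ≤ 1·2.
L = 27·x + (-3 - 18·x)·Dx + (1 + 3·x)·Dx^2  (order 2).
h: a_k = 0, -36, -54, -108, 0, -2187/10, …
ICs: h(0) = 0, h′(0) = -36.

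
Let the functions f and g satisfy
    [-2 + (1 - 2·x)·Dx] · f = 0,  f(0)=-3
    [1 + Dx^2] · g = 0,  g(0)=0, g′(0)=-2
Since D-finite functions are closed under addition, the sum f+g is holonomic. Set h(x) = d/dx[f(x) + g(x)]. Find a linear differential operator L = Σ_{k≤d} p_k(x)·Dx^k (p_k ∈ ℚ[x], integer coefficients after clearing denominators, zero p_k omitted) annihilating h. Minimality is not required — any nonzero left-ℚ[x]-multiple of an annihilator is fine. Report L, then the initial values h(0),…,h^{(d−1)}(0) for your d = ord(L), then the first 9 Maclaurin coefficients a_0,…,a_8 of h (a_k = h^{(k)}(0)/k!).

L = (196 - 16·x + 16·x^2) + (-25 + 54·x - 12·x^2 + 8·x^3)·Dx + (196 - 16·x + 16·x^2)·Dx^2 + (-25 + 54·x - 12·x^2 + 8·x^3)·Dx^3  (order 3).
h: a_k = -8, -24, -71, -192, -5761/12, -1152, -967679/360, -6144, -278691841/20160, …
ICs: h(0) = -8, h′(0) = -24, h′′(0) = -142.

f: a_k = -3, -6, -12, -24, -48, -96, -192, -384, -768, …
g: a_k = 0, -2, 0, 1/3, 0, -1/60, 0, 1/2520, 0, …
f+g: L₀ = lclm(L_f,L_g), ord ≤ 1+2.
Derive L from L₀ (diff closure).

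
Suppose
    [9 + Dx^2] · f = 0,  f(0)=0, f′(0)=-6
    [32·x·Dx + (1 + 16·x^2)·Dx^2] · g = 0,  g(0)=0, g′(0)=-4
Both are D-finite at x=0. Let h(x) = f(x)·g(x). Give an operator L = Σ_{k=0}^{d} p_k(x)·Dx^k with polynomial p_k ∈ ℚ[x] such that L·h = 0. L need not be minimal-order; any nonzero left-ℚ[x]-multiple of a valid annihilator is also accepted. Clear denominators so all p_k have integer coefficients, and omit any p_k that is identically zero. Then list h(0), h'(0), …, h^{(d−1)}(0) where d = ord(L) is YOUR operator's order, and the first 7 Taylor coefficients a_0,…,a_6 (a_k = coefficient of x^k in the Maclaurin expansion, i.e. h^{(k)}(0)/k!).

L = (16425 + 696384·x^2 + 2778624·x^4 + 11943936·x^6 + 47775744·x^8) + (23616·x + 543744·x^3 + 3981312·x^5 + 21233664·x^7)·Dx + (2050 + 87168·x^2 + 470016·x^4 + 2654208·x^6 + 10616832·x^8)·Dx^2 + (2624·x + 60416·x^3 + 442368·x^5 + 2359296·x^7)·Dx^3 + (25 + 1088·x^2 + 17920·x^4 + 147456·x^6 + 589824·x^8)·Dx^4  (order 4).
h: a_k = 0, 0, 24, 0, -164, 0, 1437, …
ICs: h(0) = 0, h′(0) = 0, h′′(0) = 48, h′′′(0) = 0.

f: a_k = 0, -6, 0, 9, 0, -81/20, 0, …
g: a_k = 0, -4, 0, 64/3, 0, -1024/5, 0, …
Product ⇒ symmetric product L₀, ord ≤ 4.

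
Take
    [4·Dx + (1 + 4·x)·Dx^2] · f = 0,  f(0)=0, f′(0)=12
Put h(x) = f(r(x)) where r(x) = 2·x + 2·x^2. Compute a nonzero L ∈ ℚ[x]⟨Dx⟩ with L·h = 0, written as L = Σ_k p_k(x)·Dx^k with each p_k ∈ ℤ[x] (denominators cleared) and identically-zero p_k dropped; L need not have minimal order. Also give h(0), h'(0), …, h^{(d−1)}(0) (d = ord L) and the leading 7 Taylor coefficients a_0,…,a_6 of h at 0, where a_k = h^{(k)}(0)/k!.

L = (6 + 16·x + 16·x^2)·Dx + (1 + 10·x + 24·x^2 + 16·x^3)·Dx^2  (order 2).
h: a_k = 0, 24, -72, 320, -1632, 44544/5, -50688, …
ICs: h(0) = 0, h′(0) = 24.

f: a_k = 0, 12, -24, 64, -192, 3072/5, -2048, …
L₀ from L_f via x↦r, Dx↦r'^{-1}Dx.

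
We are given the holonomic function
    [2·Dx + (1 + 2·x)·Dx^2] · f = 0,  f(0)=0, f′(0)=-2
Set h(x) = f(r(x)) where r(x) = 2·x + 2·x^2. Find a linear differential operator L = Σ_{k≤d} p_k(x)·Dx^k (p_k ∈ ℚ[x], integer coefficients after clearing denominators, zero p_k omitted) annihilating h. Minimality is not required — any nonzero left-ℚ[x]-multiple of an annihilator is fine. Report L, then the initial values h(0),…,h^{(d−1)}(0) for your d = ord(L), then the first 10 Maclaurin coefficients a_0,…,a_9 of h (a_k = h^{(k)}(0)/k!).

L = 2·Dx + (1 + 2·x)·Dx^2  (order 2).
h: a_k = 0, -4, 4, -16/3, 8, -64/5, 64/3, -256/7, 64, -1024/9, …
ICs: h(0) = 0, h′(0) = -4.

f: a_k = 0, -2, 2, -8/3, 4, -32/5, 32/3, -128/7, 32, -512/9, …
h₀=f(r): pull back L_f along r ⇒ L₀.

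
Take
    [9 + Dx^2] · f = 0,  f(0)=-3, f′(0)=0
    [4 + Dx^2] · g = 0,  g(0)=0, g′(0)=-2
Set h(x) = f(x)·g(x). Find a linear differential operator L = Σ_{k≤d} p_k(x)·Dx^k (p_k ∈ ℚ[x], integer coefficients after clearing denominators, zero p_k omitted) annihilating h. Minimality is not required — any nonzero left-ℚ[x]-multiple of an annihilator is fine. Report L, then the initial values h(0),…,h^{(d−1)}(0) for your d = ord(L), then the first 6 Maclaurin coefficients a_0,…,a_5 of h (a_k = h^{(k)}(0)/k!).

f: a_k = -3, 0, 27/2, 0, -81/8, 0, …
g: a_k = 0, -2, 0, 4/3, 0, -4/15, …
f·g: L₀ = L_f ⊗_s L_g, ord ≤ 2·2.
L = 25 + 26·Dx^2 + Dx^4  (order 4).
h: a_k = 0, 6, 0, -31, 0, 781/20, …
ICs: h(0) = 0, h′(0) = 6, h′′(0) = 0, h′′′(0) = -186.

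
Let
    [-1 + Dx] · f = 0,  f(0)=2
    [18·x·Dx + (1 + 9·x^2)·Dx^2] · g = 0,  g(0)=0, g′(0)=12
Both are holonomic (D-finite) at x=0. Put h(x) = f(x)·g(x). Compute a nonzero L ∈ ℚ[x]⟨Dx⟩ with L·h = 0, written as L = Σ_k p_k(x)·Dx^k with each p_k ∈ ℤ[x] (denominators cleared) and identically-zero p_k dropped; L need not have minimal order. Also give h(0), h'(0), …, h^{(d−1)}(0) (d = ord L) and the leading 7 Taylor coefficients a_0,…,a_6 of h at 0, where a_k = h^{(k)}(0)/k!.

f: a_k = 2, 2, 1, 1/3, 1/12, 1/60, 1/360, …
g: a_k = 0, 12, 0, -36, 0, 972/5, 0, …
Product ⇒ symmetric product L₀, ord ≤ 2.
L = (1 - 18·x + 9·x^2) + (-2 + 18·x - 18·x^2)·Dx + (1 + 9·x^2)·Dx^2  (order 2).
h: a_k = 0, 24, 24, -60, -68, 1769/5, 377, …
ICs: h(0) = 0, h′(0) = 24.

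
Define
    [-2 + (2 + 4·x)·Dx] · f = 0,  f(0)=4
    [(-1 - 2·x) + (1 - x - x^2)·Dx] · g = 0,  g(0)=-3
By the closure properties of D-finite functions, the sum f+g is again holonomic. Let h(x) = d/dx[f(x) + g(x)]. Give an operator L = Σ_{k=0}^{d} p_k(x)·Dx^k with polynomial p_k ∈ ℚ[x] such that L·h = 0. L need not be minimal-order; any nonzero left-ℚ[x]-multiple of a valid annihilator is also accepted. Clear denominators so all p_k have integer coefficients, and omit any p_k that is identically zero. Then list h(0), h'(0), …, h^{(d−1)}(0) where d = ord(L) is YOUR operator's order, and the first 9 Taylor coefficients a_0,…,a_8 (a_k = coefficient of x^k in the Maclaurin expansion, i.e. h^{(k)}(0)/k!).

L = (-6 - 18·x - 24·x^2 - 12·x^3 - 6·x^4) + (-3 - 24·x - 63·x^2 - 72·x^3 - 45·x^4 - 18·x^5)·Dx + (1 + 4·x + 3·x^2 - 6·x^3 - 13·x^4 - 12·x^5 - 4·x^6)·Dx^2  (order 2).
h: a_k = 1, -16, -21, -70, -205/2, -531/2, -1533/4, -3693/4, -41085/32, …
ICs: h(0) = 1, h′(0) = -16.

f: a_k = 4, 4, -2, 2, -5/2, 7/2, -21/4, 33/4, -429/32, …
g: a_k = -3, -3, -6, -9, -15, -24, -39, -63, -102, …
h₀=f+g: left-lcm gives L₀, ord ≤ 2.
Derive L from L₀ (diff closure).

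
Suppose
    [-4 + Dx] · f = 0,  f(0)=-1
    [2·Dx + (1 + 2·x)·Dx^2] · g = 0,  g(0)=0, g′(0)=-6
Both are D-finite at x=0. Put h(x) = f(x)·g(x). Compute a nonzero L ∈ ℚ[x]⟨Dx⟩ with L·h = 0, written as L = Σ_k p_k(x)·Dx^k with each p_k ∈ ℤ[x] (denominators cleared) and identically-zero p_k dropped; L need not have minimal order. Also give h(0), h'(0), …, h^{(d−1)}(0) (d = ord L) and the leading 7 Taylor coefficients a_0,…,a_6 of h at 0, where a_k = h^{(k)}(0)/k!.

L = (8 + 32·x) + (-6 - 16·x)·Dx + (1 + 2·x)·Dx^2  (order 2).
h: a_k = 0, 6, 18, 32, 36, 176/5, 64/3, …
ICs: h(0) = 0, h′(0) = 6.

f: a_k = -1, -4, -8, -32/3, -32/3, -128/15, -256/45, …
g: a_k = 0, -6, 6, -8, 12, -96/5, 32, …
L₀ := L_f ⊗_s L_g (sym. prod.), ord ≤ 2.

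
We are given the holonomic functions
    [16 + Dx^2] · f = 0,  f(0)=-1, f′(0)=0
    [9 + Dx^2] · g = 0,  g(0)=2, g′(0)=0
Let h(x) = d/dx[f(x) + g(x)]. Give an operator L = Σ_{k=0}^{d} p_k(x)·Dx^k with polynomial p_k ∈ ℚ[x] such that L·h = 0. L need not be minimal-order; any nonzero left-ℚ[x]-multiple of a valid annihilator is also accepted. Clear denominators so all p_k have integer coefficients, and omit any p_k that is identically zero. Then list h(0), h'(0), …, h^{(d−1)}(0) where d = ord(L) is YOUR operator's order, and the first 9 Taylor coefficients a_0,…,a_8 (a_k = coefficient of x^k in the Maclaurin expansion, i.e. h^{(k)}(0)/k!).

L = 144 + 25·Dx^2 + Dx^4  (order 4).
h: a_k = 0, -2, 0, -47/3, 0, 1319/60, 0, -26207/2520, 0, …
ICs: h(0) = 0, h′(0) = -2, h′′(0) = 0, h′′′(0) = -94.

f: a_k = -1, 0, 8, 0, -32/3, 0, 256/45, 0, -512/315, …
g: a_k = 2, 0, -9, 0, 27/4, 0, -81/40, 0, 729/2240, …
Sum ⇒ L₀ = lclm(L_f,L_g) in ℚ(x)⟨Dx⟩.
Derive L from L₀ (diff closure).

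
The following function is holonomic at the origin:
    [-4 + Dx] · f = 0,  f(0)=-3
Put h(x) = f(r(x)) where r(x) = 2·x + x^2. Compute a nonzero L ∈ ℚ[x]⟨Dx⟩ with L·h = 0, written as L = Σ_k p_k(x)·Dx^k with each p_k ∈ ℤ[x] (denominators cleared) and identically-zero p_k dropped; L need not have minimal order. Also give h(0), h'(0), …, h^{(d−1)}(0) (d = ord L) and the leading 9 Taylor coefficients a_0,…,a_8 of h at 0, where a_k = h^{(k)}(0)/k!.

L = (-8 - 8·x) + Dx  (order 1).
h: a_k = -3, -24, -108, -352, -920, -10176/5, -59104/15, -717056/105, -376928/35, …
ICs: h(0) = -3.

f: a_k = -3, -12, -24, -32, -32, -128/5, -256/15, -1024/105, -512/105, …
f∘r: x↦r, Dx↦Dx/r' in L_f ⇒ L₀.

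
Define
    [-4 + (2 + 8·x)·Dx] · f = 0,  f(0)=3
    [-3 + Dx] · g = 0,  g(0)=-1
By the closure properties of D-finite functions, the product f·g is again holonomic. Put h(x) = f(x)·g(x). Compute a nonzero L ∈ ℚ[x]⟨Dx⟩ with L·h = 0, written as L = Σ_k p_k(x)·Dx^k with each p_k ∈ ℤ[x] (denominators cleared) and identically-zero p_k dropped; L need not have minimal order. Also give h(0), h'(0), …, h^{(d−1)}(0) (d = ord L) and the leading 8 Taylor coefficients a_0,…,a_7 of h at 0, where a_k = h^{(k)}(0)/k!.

L = (-5 - 12·x) + (1 + 4·x)·Dx  (order 1).
h: a_k = -3, -15, -51/2, -69/2, -129/8, -1893/40, 1377/16, -176247/560, …
ICs: h(0) = -3.

f: a_k = 3, 6, -6, 12, -30, 84, -252, 792, …
g: a_k = -1, -3, -9/2, -9/2, -27/8, -81/40, -81/80, -243/560, …
L₀ := L_f ⊗_s L_g (sym. prod.), ord ≤ 1.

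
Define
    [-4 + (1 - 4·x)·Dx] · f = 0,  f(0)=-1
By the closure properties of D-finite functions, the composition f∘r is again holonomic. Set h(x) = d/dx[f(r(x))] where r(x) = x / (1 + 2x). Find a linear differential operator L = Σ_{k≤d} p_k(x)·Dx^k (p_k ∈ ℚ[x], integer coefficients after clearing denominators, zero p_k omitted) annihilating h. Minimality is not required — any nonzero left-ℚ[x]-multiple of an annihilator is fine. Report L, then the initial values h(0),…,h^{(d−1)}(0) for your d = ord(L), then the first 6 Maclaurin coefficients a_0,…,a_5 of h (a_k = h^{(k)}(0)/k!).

L = 4 + (-1 + 2·x)·Dx  (order 1).
h: a_k = -4, -16, -48, -128, -320, -768, …
ICs: h(0) = -4.

f: a_k = -1, -4, -16, -64, -256, -1024, …
L₀ from L_f via x↦r, Dx↦r'^{-1}Dx.
Derive L from L₀ (diff closure).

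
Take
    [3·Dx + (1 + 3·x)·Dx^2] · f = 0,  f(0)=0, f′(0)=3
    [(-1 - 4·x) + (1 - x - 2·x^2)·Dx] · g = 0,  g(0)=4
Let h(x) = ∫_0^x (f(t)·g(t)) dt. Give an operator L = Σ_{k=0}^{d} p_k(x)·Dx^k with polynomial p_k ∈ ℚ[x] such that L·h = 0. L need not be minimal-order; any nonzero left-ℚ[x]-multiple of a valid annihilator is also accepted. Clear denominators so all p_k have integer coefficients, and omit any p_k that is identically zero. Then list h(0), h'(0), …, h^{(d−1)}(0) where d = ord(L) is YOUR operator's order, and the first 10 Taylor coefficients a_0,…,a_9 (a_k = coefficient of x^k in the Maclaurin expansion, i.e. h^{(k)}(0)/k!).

L = (7 + 24·x)·Dx + (-1 + 17·x + 30·x^2)·Dx^2 + (-1 - 2·x + 5·x^2 + 6·x^3)·Dx^3  (order 3).
h: a_k = 0, 0, 6, -2, 27/2, -39/5, 439/10, -1503/35, 51657/280, -11227/42, …
ICs: h(0) = 0, h′(0) = 0, h′′(0) = 12.

f: a_k = 0, 3, -9/2, 9, -81/4, 243/5, -243/2, 2187/7, -6561/8, 2187, …
g: a_k = 4, 4, 12, 20, 44, 84, 172, 340, 684, 1364, …
h₀=f·g: eliminate ⇒ L₀, order ≤ 2·1.
∫: right-multiply L₀ by Dx.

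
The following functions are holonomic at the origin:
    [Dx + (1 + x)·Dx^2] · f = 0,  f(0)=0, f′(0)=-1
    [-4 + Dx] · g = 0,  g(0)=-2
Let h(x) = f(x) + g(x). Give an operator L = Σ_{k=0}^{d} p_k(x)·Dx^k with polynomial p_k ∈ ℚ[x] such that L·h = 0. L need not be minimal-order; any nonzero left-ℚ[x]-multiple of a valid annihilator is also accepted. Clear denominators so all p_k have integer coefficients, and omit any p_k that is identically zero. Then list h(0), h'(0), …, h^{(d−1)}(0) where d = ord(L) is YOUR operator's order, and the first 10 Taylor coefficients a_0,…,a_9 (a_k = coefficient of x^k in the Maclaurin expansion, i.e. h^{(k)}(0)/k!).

f: a_k = 0, -1, 1/2, -1/3, 1/4, -1/5, 1/6, -1/7, 1/8, -1/9, …
g: a_k = -2, -8, -16, -64/3, -64/3, -256/15, -512/45, -2048/315, -1024/315, -4096/2835, …
h₀=f+g: left-lcm gives L₀, ord ≤ 3.
L = (-24 - 16·x)·Dx + (-14 - 32·x - 16·x^2)·Dx^2 + (5 + 9·x + 4·x^2)·Dx^3  (order 3).
h: a_k = -2, -9, -31/2, -65/3, -253/12, -259/15, -1009/90, -299/45, -7877/2520, -4411/2835, …
ICs: h(0) = -2, h′(0) = -9, h′′(0) = -31.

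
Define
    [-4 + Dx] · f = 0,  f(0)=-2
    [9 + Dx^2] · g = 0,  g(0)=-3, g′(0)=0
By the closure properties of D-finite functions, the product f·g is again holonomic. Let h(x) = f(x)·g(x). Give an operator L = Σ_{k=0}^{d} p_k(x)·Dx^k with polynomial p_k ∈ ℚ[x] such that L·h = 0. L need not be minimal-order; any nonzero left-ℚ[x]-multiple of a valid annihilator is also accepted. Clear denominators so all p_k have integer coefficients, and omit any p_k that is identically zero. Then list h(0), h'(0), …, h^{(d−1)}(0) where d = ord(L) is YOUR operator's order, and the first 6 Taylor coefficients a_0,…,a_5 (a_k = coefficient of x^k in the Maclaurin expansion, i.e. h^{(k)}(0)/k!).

L = 25 - 8·Dx + Dx^2  (order 2).
h: a_k = 6, 24, 21, -44, -527/4, -779/5, …
ICs: h(0) = 6, h′(0) = 24.

f: a_k = -2, -8, -16, -64/3, -64/3, -256/15, …
g: a_k = -3, 0, 27/2, 0, -81/8, 0, …
f·g: L₀ = L_f ⊗_s L_g, ord ≤ 1·2.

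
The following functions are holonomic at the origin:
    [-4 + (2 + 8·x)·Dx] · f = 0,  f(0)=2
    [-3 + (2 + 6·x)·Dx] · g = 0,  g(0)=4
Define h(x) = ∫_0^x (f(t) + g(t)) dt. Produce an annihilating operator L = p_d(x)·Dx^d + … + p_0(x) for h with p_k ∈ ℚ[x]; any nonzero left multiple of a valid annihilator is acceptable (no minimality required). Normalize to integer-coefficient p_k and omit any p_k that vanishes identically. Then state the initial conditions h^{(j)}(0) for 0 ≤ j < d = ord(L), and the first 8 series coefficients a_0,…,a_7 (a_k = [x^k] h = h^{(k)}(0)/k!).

L = -6·Dx + (7 + 24·x)·Dx^2 + (2 + 14·x + 24·x^2)·Dx^3  (order 3).
h: a_k = 0, 6, 5, -17/6, 59/16, -209/32, 5285/384, -8331/256, …
ICs: h(0) = 0, h′(0) = 6, h′′(0) = 10.

f: a_k = 2, 4, -4, 8, -20, 56, -168, 528, …
g: a_k = 4, 6, -9/2, 27/4, -405/32, 1701/64, -15309/256, 72171/512, …
h₀=f+g: left-lcm gives L₀, ord ≤ 2.
h=∫₀ˣh₀: take L = L₀·Dx.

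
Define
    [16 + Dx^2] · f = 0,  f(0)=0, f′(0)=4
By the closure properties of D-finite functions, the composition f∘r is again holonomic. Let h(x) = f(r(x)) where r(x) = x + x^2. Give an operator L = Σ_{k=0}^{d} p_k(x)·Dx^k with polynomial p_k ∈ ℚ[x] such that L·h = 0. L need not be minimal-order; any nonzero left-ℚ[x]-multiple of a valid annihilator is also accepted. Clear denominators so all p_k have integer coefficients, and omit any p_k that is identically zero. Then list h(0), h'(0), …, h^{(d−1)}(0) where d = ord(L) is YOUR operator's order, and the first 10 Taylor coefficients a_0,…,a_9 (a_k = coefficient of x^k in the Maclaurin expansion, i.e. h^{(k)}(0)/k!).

f: a_k = 0, 4, 0, -32/3, 0, 128/15, 0, -1024/315, 0, 2048/2835, …
Change of var in L_f (x↦r) gives L₀.
L = (16 + 96·x + 192·x^2 + 128·x^3) - 2·Dx + (1 + 2·x)·Dx^2  (order 2).
h: a_k = 0, 4, 4, -32/3, -32, -352/15, 32, 25856/315, 2816/45, -70528/2835, …
ICs: h(0) = 0, h′(0) = 4.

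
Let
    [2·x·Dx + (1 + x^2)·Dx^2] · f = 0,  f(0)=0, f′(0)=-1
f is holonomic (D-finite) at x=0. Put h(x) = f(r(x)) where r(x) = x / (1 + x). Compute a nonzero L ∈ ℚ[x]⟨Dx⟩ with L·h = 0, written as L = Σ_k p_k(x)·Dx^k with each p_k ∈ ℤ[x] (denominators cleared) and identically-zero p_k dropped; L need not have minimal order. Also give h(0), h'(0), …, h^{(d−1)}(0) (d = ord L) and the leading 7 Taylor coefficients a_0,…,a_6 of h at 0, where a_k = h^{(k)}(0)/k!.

f: a_k = 0, -1, 0, 1/3, 0, -1/5, 0, …
L₀ from L_f via x↦r, Dx↦r'^{-1}Dx.
L = (2 + 4·x)·Dx + (1 + 2·x + 2·x^2)·Dx^2  (order 2).
h: a_k = 0, -1, 1, -2/3, 0, 4/5, -4/3, …
ICs: h(0) = 0, h′(0) = -1.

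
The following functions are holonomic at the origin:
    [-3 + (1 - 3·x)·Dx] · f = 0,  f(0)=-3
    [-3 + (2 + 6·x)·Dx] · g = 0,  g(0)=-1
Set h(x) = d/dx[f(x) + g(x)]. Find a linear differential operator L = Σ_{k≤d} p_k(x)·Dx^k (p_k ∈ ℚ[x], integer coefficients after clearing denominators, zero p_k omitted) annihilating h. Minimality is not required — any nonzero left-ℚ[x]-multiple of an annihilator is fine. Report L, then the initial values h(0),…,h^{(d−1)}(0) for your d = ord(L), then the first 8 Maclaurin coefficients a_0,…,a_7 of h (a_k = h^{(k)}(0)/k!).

L = (-162 - 162·x) + (-63 - 486·x - 567·x^2)·Dx + (10 + 18·x - 90·x^2 - 162·x^3)·Dx^2  (order 2).
h: a_k = -21/2, -207/4, -3969/16, -30699/32, -941625/256, -6672537/512, -94563693/2048, -642157875/4096, …
ICs: h(0) = -21/2, h′(0) = -207/4.

f: a_k = -3, -9, -27, -81, -243, -729, -2187, -6561, …
g: a_k = -1, -3/2, 9/8, -27/16, 405/128, -1701/256, 15309/1024, -72171/2048, …
Weyl lclm of L_f,L_g ⇒ L₀ (ord ≤ 2).
Derive L from L₀ (diff closure).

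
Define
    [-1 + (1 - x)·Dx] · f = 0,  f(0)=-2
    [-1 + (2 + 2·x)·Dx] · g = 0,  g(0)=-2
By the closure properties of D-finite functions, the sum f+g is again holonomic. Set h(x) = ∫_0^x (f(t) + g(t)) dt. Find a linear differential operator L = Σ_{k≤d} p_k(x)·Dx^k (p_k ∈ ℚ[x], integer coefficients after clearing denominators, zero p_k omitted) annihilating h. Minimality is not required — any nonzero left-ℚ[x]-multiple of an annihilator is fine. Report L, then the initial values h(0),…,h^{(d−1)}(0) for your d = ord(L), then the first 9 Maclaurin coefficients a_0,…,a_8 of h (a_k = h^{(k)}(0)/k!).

f: a_k = -2, -2, -2, -2, -2, -2, -2, -2, -2, …
g: a_k = -2, -1, 1/4, -1/8, 5/64, -7/128, 21/512, -33/1024, 429/16384, …
Sum ⇒ L₀ = lclm(L_f,L_g) in ℚ(x)⟨Dx⟩.
h=∫h₀ ⇒ L = L₀·Dx.
L = (-5 - 3·x)·Dx + (9 + 14·x + 9·x^2)·Dx^2 + (-2 - 6·x + 2·x^2 + 6·x^3)·Dx^3  (order 3).
h: a_k = 0, -4, -3/2, -7/12, -17/32, -123/320, -263/768, -1003/3584, -2081/8192, …
ICs: h(0) = 0, h′(0) = -4, h′′(0) = -3.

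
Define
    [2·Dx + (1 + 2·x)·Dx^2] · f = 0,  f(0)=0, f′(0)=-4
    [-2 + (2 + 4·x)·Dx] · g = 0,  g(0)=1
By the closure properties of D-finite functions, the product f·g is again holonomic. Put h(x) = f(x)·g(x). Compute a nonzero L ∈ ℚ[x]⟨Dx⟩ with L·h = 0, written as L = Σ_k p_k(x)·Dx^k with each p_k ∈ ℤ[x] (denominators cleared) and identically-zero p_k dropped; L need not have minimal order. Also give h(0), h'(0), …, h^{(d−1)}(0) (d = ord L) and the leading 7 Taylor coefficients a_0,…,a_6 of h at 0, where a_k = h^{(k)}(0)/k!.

f: a_k = 0, -4, 4, -16/3, 8, -64/5, 64/3, …
g: a_k = 1, 1, -1/2, 1/2, -5/8, 7/8, -21/16, …
L₀ := L_f ⊗_s L_g (sym. prod.), ord ≤ 2.
L = 1 + (1 + 4·x + 4·x^2)·Dx^2  (order 2).
h: a_k = 0, -4, 0, 2/3, -4/3, 71/30, -62/15, …
ICs: h(0) = 0, h′(0) = -4.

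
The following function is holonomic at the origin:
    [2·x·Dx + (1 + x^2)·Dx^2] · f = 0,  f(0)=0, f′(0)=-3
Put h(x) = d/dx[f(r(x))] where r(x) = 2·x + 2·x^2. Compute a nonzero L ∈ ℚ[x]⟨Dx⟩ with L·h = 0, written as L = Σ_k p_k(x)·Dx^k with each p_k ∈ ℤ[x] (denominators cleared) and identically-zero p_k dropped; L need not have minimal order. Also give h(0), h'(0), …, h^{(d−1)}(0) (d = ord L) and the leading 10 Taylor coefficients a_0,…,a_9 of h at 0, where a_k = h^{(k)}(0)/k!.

f: a_k = 0, -3, 0, 1, 0, -3/5, 0, 3/7, 0, -1/3, …
L₀ from L_f via x↦r, Dx↦r'^{-1}Dx.
Derive L from L₀ (diff closure).
L = (-2 + 8·x + 32·x^2 + 48·x^3 + 24·x^4) + (1 + 2·x + 4·x^2 + 16·x^3 + 20·x^4 + 8·x^5)·Dx  (order 1).
h: a_k = -6, -12, 24, 96, 24, -528, -960, 1536, 7968, 3648, …
ICs: h(0) = -6.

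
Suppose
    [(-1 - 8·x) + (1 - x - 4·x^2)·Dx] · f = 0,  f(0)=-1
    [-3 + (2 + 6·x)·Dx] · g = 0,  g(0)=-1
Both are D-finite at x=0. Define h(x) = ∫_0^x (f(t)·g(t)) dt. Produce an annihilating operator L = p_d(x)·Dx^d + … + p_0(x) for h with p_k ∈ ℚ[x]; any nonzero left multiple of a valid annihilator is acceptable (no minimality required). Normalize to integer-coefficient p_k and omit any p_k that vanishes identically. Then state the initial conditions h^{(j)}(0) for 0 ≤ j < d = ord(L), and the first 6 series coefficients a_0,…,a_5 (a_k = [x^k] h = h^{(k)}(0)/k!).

L = (5 + 19·x + 36·x^2)·Dx + (-2 - 4·x + 14·x^2 + 24·x^3)·Dx^2  (order 2).
h: a_k = 0, 1, 5/4, 43/24, 273/64, 4531/640, …
ICs: h(0) = 0, h′(0) = 1.

f: a_k = -1, -1, -5, -9, -29, -65, …
g: a_k = -1, -3/2, 9/8, -27/16, 405/128, -1701/256, …
L₀ := L_f ⊗_s L_g (sym. prod.), ord ≤ 1.
h=∫₀ˣh₀: take L = L₀·Dx.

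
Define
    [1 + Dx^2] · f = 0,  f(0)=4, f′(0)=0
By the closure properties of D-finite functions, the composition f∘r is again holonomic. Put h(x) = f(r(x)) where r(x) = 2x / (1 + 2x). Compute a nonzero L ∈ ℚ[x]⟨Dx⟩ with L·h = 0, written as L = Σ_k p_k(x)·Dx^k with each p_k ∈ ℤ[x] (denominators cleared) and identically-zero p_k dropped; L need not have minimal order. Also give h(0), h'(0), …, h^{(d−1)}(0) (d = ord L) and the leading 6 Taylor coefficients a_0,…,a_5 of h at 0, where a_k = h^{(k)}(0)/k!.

f: a_k = 4, 0, -2, 0, 1/6, 0, …
Change of var in L_f (x↦r) gives L₀.
L = 4 + (4 + 24·x + 48·x^2 + 32·x^3)·Dx + (1 + 8·x + 24·x^2 + 32·x^3 + 16·x^4)·Dx^2  (order 2).
h: a_k = 4, 0, -8, 32, -280/3, 704/3, …
ICs: h(0) = 4, h′(0) = 0.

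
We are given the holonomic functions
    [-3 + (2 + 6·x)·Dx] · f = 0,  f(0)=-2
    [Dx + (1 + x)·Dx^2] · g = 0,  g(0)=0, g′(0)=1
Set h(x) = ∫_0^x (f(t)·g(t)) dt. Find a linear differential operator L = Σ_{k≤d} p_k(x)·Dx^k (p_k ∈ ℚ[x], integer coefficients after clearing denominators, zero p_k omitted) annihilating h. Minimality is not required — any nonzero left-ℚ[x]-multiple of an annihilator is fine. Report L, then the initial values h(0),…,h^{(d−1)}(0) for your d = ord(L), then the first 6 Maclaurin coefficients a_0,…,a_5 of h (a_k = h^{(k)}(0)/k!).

L = (21 + 9·x)·Dx + (-8 - 24·x)·Dx^2 + (4 + 28·x + 60·x^2 + 36·x^3)·Dx^3  (order 3).
h: a_k = 0, 0, -1, -2/3, 37/48, -1, …
ICs: h(0) = 0, h′(0) = 0, h′′(0) = -2.

f: a_k = -2, -3, 9/4, -27/8, 405/64, -1701/128, …
g: a_k = 0, 1, -1/2, 1/3, -1/4, 1/5, …
h₀=f·g: eliminate ⇒ L₀, order ≤ 1·2.
h=∫₀ˣh₀: take L = L₀·Dx.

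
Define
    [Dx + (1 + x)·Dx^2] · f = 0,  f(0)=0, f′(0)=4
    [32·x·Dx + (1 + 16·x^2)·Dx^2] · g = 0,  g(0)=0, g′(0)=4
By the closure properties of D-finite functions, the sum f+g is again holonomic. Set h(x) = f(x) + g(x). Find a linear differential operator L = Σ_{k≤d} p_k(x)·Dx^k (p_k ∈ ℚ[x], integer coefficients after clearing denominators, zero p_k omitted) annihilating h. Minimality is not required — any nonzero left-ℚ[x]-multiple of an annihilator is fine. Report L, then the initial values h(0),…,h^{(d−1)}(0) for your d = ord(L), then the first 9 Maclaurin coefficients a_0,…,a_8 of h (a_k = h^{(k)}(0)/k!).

L = (-32 - 96·x + 1536·x^2 + 512·x^3)·Dx + (-34 - 64·x + 1440·x^2 + 3072·x^3 + 1024·x^4)·Dx^2 + (-1 + 31·x + 32·x^2 + 512·x^3 + 768·x^4 + 256·x^5)·Dx^3  (order 3).
h: a_k = 0, 8, -2, -20, -1, 1028/5, -2/3, -2340, -1/2, …
ICs: h(0) = 0, h′(0) = 8, h′′(0) = -4.

f: a_k = 0, 4, -2, 4/3, -1, 4/5, -2/3, 4/7, -1/2, …
g: a_k = 0, 4, 0, -64/3, 0, 1024/5, 0, -16384/7, 0, …
Sum ⇒ L₀ = lclm(L_f,L_g) in ℚ(x)⟨Dx⟩.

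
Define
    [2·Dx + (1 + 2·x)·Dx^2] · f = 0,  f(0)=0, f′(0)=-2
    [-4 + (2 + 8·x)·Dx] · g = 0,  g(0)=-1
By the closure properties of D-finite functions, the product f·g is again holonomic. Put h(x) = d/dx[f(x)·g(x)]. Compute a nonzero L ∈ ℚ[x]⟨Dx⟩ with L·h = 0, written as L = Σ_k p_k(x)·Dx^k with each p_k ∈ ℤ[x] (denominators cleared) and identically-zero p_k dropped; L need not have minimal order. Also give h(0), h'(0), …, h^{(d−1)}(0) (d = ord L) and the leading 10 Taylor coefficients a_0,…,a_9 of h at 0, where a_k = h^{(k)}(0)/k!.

L = (2 + 16·x + 8·x^2) + (7 + 54·x + 120·x^2 + 64·x^3)·Dx + (1 + 11·x + 42·x^2 + 64·x^3 + 32·x^4)·Dx^2  (order 2).
h: a_k = 2, 4, -16, 160/3, -524/3, 2904/5, -9888/5, 241408/35, -172012/7, 5613544/63, …
ICs: h(0) = 2, h′(0) = 4.

f: a_k = 0, -2, 2, -8/3, 4, -32/5, 32/3, -128/7, 32, -512/9, …
g: a_k = -1, -2, 2, -4, 10, -28, 84, -264, 858, -2860, …
h₀=f·g: eliminate ⇒ L₀, order ≤ 2·1.
h₀' ⇒ L via d/dx closure of L₀.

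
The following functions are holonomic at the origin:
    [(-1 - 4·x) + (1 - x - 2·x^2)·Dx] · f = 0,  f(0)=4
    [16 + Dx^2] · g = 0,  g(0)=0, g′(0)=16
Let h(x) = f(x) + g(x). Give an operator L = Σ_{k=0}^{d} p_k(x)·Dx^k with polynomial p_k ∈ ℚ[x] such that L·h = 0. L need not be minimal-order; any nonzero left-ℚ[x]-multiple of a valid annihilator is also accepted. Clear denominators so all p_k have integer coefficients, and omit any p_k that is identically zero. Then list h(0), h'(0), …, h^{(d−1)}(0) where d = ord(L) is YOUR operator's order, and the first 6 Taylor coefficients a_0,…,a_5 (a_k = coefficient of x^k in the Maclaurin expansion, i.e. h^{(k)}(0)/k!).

f: a_k = 4, 4, 12, 20, 44, 84, …
g: a_k = 0, 16, 0, -128/3, 0, 512/15, …
f+g: L₀ = lclm(L_f,L_g), ord ≤ 1+2.
L = (368 + 1408·x - 256·x^2 + 512·x^3 + 2560·x^4 + 2048·x^5) + (-176 + 336·x + 384·x^2 - 1024·x^3 - 384·x^4 + 1536·x^5 + 1024·x^6)·Dx + (23 + 88·x - 16·x^2 + 32·x^3 + 160·x^4 + 128·x^5)·Dx^2 + (-11 + 21·x + 24·x^2 - 64·x^3 - 24·x^4 + 96·x^5 + 64·x^6)·Dx^3  (order 3).
h: a_k = 4, 20, 12, -68/3, 44, 1772/15, …
ICs: h(0) = 4, h′(0) = 20, h′′(0) = 24.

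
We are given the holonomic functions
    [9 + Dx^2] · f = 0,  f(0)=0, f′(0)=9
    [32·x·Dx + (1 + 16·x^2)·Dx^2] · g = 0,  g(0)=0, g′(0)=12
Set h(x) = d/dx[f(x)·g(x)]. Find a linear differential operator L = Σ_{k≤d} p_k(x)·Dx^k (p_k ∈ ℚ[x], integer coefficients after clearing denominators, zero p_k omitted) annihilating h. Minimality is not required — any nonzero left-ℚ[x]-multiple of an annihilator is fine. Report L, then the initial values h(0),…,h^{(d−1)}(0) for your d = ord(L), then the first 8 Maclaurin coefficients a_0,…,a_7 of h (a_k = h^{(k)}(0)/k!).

f: a_k = 0, 9, 0, -27/2, 0, 243/40, 0, -729/560, …
g: a_k = 0, 12, 0, -64, 0, 3072/5, 0, -49152/7, …
h₀=f·g: eliminate ⇒ L₀, order ≤ 2·2.
Derive L from L₀ (diff closure).
L = (2922993 + 113986656·x^2 + 3239661312·x^4 + 5952061440·x^6 + 4156489728·x^8 - 7644119040·x^10 + 110075314176·x^12) + (1760832·x + 128480256·x^3 + 1888911360·x^5 + 5308416000·x^7 + 15288238080·x^9 + 48922361856·x^11)·Dx + (341202 + 13887168·x^2 + 389230080·x^4 + 940474368·x^6 + 1603141632·x^8 + 3737124864·x^10 + 24461180928·x^12)·Dx^2 + (195648·x + 14275584·x^3 + 209879040·x^5 + 589824000·x^7 + 1698693120·x^9 + 5435817984·x^11)·Dx^3 + (1825 + 135776·x^2 + 3251968·x^4 + 31014912·x^6 + 126812160·x^8 + 509607936·x^10 + 1358954496·x^12)·Dx^4  (order 4).
h: a_k = 0, 216, 0, -2952, 0, 38799, 0, -575154, …
ICs: h(0) = 0, h′(0) = 216, h′′(0) = 0, h′′′(0) = -17712.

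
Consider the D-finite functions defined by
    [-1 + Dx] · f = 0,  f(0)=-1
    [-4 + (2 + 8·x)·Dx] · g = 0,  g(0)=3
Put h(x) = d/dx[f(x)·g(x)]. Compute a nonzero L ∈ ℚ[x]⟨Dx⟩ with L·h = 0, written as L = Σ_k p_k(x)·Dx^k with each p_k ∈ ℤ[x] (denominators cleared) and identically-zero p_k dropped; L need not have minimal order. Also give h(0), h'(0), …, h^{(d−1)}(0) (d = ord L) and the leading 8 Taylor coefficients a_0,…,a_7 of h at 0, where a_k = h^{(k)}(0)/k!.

f: a_k = -1, -1, -1/2, -1/6, -1/24, -1/120, -1/720, -1/5040, …
g: a_k = 3, 6, -6, 12, -30, 84, -252, 792, …
L₀ := L_f ⊗_s L_g (sym. prod.), ord ≤ 1.
h=h₀': d/dx-closure on L₀ ⇒ L.
L = (1 + 24·x + 16·x^2) + (-3 - 16·x - 16·x^2)·Dx  (order 1).
h: a_k = -9, -3, -57/2, 159/2, -2371/8, 43487/40, -323377/80, 25470911/1680, …
ICs: h(0) = -9.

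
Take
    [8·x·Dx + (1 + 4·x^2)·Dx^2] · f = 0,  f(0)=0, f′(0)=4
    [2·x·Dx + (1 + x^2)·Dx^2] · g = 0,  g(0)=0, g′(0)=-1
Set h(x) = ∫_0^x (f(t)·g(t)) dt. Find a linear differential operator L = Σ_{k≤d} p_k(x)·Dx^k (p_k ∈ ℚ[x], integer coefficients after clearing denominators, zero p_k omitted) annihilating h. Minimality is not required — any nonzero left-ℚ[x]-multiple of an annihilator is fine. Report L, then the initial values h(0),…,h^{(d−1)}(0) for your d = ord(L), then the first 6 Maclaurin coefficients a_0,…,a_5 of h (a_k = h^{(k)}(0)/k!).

f: a_k = 0, 4, 0, -16/3, 0, 64/5, …
g: a_k = 0, -1, 0, 1/3, 0, -1/5, …
f·g: L₀ = L_f ⊗_s L_g, ord ≤ 2·2.
h=∫₀ˣh₀: take L = L₀·Dx.
L = (-96·x - 800·x^3 - 1024·x^5 + 640·x^7 + 1536·x^9)·Dx^2 + (-20 - 412·x^2 - 1440·x^4 - 896·x^6 + 2240·x^8 + 2304·x^10)·Dx^3 + (-40·x - 280·x^3 - 480·x^5 + 272·x^7 + 1280·x^9 + 768·x^11)·Dx^4 + (-1 - 10·x^2 - 29·x^4 + 116·x^8 + 160·x^10 + 64·x^12)·Dx^5  (order 5).
h: a_k = 0, 0, 0, -4/3, 0, 4/3, …
ICs: h(0) = 0, h′(0) = 0, h′′(0) = 0, h′′′(0) = -8, h′′′′(0) = 0.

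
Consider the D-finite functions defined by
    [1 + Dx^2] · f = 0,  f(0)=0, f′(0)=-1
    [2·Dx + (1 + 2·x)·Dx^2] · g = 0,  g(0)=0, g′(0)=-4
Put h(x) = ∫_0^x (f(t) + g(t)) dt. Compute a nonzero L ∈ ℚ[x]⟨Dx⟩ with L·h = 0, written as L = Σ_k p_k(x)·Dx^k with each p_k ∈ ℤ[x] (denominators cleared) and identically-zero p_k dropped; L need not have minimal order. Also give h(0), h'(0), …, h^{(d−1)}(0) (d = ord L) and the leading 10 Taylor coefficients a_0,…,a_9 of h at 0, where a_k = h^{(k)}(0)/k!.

f: a_k = 0, -1, 0, 1/6, 0, -1/120, 0, 1/5040, 0, -1/362880, …
g: a_k = 0, -4, 4, -16/3, 8, -64/5, 64/3, -256/7, 64, -1024/9, …
Weyl lclm of L_f,L_g ⇒ L₀ (ord ≤ 4).
h=∫h₀ ⇒ L = L₀·Dx.
L = (50 + 8·x + 8·x^2)·Dx^2 + (9 + 22·x + 12·x^2 + 8·x^3)·Dx^3 + (50 + 8·x + 8·x^2)·Dx^4 + (9 + 22·x + 12·x^2 + 8·x^3)·Dx^5  (order 5).
h: a_k = 0, 0, -5/2, 4/3, -31/24, 8/5, -1537/720, 64/21, -184319/40320, 64/9, …
ICs: h(0) = 0, h′(0) = 0, h′′(0) = -5, h′′′(0) = 8, h′′′′(0) = -31.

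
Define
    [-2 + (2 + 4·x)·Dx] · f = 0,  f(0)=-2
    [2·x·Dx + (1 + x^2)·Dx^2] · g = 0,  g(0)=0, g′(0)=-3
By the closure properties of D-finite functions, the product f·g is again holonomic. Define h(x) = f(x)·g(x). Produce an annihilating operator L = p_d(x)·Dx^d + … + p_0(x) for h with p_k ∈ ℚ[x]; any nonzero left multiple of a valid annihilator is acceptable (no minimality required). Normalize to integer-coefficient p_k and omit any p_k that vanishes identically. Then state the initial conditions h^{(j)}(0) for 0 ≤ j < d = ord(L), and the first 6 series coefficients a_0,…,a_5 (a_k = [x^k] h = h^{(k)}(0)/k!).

f: a_k = -2, -2, 1, -1, 5/4, -7/4, …
g: a_k = 0, -3, 0, 1, 0, -3/5, …
h₀=f·g: eliminate ⇒ L₀, order ≤ 1·2.
L = (3 - 2·x - x^2) + (-2 - 2·x + 6·x^2 + 4·x^3)·Dx + (1 + 4·x + 5·x^2 + 4·x^3 + 4·x^4)·Dx^2  (order 2).
h: a_k = 0, 6, 6, -5, 1, -31/20, …
ICs: h(0) = 0, h′(0) = 6.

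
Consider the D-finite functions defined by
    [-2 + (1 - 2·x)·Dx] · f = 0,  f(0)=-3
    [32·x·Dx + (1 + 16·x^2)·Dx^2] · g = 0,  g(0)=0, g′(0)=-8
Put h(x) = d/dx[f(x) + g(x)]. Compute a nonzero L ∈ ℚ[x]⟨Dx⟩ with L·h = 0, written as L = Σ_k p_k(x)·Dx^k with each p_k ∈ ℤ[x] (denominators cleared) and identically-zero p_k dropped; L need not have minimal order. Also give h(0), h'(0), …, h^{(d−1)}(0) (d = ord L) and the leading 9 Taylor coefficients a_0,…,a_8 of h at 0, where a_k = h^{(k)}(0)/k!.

f: a_k = -3, -6, -12, -24, -48, -96, -192, -384, -768, …
g: a_k = 0, -8, 0, 128/3, 0, -2048/5, 0, 32768/7, 0, …
L₀ := lclm(L_f,L_g); ord L₀ ≤ 1+2.
Differentiate: ansatz ord ≤ ord L₀ ⇒ L.
L = (-32 + 256·x + 1536·x^2) + (14 - 32·x - 160·x^2 + 1536·x^3)·Dx + (-1 - 6·x - 96·x^3 + 256·x^4)·Dx^2  (order 2).
h: a_k = -14, -24, 56, -192, -2528, -1152, 30080, -6144, -538112, …
ICs: h(0) = -14, h′(0) = -24.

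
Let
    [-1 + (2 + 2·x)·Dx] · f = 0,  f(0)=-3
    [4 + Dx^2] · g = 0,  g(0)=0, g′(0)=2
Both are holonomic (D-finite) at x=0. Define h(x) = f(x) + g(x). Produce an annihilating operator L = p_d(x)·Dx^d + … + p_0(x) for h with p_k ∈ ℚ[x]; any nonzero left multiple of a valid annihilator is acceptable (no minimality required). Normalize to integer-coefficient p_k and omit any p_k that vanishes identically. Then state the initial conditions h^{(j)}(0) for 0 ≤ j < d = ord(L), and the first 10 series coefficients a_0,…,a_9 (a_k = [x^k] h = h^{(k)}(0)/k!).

f: a_k = -3, -3/2, 3/8, -3/16, 15/128, -21/256, 63/1024, -99/2048, 1287/32768, -2145/65536, …
g: a_k = 0, 2, 0, -4/3, 0, 4/15, 0, -8/315, 0, 4/2835, …
Sum ⇒ L₀ = lclm(L_f,L_g) in ℚ(x)⟨Dx⟩.
L = (-76 - 128·x - 64·x^2) + (120 + 376·x + 384·x^2 + 128·x^3)·Dx + (-19 - 32·x - 16·x^2)·Dx^2 + (30 + 94·x + 96·x^2 + 32·x^3)·Dx^3  (order 3).
h: a_k = -3, 1/2, 3/8, -73/48, 15/128, 709/3840, 63/1024, -47569/645120, 1287/32768, -5818931/185794560, …
ICs: h(0) = -3, h′(0) = 1/2, h′′(0) = 3/4.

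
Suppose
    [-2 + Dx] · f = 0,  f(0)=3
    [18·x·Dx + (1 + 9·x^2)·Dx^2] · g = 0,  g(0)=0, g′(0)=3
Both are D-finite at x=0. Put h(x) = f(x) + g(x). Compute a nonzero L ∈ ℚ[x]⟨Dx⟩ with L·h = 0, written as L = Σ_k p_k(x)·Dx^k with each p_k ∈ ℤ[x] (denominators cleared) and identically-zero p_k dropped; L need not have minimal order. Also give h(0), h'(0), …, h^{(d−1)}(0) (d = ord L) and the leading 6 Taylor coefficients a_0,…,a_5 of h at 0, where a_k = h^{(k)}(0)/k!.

f: a_k = 3, 6, 6, 4, 2, 4/5, …
g: a_k = 0, 3, 0, -9, 0, 243/5, …
L₀ := lclm(L_f,L_g); ord L₀ ≤ 1+2.
L = (18 - 36·x - 486·x^2 - 324·x^3)·Dx + (-11 + 207·x^2 - 162·x^4)·Dx^2 + (1 + 9·x + 18·x^2 + 81·x^3 + 81·x^4)·Dx^3  (order 3).
h: a_k = 3, 9, 6, -5, 2, 247/5, …
ICs: h(0) = 3, h′(0) = 9, h′′(0) = 12.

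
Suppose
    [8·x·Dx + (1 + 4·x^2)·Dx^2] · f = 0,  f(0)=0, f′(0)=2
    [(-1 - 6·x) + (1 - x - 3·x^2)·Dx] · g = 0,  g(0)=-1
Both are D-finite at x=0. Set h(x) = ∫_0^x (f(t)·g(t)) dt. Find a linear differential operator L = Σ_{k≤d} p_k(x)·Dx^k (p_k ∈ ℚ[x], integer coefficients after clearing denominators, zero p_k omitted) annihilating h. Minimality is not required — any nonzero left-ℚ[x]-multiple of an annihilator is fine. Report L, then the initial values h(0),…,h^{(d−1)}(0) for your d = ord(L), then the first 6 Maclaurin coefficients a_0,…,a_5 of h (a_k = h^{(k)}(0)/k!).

f: a_k = 0, 2, 0, -8/3, 0, 32/5, …
g: a_k = -1, -1, -4, -7, -19, -40, …
L₀ := L_f ⊗_s L_g (sym. prod.), ord ≤ 2.
Integrate: L := L₀·Dx.
L = (6 + 8·x + 72·x^2)·Dx + (2 + 4·x + 16·x^2 + 72·x^3)·Dx^2 + (-1 + x - x^2 + 4·x^3 + 12·x^4)·Dx^3  (order 3).
h: a_k = 0, 0, -1, -2/3, -4/3, -34/15, …
ICs: h(0) = 0, h′(0) = 0, h′′(0) = -2.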